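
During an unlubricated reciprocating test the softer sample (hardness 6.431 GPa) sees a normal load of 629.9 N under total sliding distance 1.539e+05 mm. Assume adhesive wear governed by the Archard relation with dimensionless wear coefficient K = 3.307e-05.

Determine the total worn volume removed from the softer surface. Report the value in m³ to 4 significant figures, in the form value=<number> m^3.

value=4.985e-10 m^3

Every step carries exact precision. Printed values are rounded; a single final rounding to 4 significant digits.
Distance covered L = 1.539e+05 mm = 153.9 m.
Hardness H = 6.431 GPa = 6.431e+09 Pa.
SI base units throughout: W = 629.9 N, H = 6.431e+09 Pa, K = 3.307e-05.
By Archard's law, V = K·W·L/H = 3.307e-05 · 629.9 · 153.9 / 6.431e+09 = 4.985e-10 m³.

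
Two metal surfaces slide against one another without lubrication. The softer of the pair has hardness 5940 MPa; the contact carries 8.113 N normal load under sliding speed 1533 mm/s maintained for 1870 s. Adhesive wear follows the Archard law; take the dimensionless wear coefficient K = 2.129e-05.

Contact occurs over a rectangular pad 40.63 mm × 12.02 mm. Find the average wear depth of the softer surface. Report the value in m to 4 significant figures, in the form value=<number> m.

value=1.707e-07 m

The intermediates are displayed rounded, and the algebra maintains full float precision, and one last rounding: four significant digits.
Sliding speed v = 1533 mm/s = 1.533 m/s. Total distance L = v·t = 1.533 m/s × 1870 s = 2867 m.
Hardness H = 5940 MPa = 5.940e+09 Pa.
Pad sides 40.63 mm × 12.02 mm = 0.04063 m × 0.01202 m. Contact area A = 0.04063 m × 0.01202 m = 4.884e-04 m².
SI base units throughout: W = 8.113 N, H = 5.940e+09 Pa, K = 2.129e-05.
Archard relation: V = K·W·L/H = 2.129e-05 · 8.113 · 2867 / 5.940e+09 = 8.336e-11 m³.
Depth h = V/A = 8.336e-11 / 4.884e-04 = 1.707e-07 m.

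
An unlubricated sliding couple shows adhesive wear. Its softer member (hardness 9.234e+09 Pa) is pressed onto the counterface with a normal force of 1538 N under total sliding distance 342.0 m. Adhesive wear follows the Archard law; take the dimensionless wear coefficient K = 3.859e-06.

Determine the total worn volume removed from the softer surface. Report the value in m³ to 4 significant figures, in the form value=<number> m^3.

The intermediates appear rounded. All working math runs at exact precision; one final rounding to 4 significant figures.
In SI base units: W = 1538 N, H = 9.234e+09 Pa, K = 3.859e-06.
Volume removed: V = K·W·L/H = 3.859e-06 · 1538 · 342.0 / 9.234e+09 = 2.198e-10 m³.

value=2.198e-10 m^3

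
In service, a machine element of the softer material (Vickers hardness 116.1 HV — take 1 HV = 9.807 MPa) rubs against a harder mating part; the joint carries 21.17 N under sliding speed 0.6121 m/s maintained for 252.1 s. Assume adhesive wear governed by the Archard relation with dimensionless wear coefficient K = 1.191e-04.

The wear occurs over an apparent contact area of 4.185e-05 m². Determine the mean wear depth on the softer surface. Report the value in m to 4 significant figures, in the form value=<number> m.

The computation holds full precision; the intermediates are shown rounded. Rounded once at the end, at four significant figures.
Convert: Distance covered L = v·t = 0.6121 m/s × 252.1 s = 154.3 m.
Convert: Hardness H = 116.1 HV × 9.807 MPa/HV = 1139 MPa = 1.139e+09 Pa.
Restated in SI base units: W = 21.17 N, H = 1.139e+09 Pa, K = 1.191e-04.
Apply Archard: V = K·W·L/H = 1.191e-04 · 21.17 · 154.3 / 1.139e+09 = 3.417e-10 m³.
Depth of wear h = V/A = 3.417e-10 / 4.185e-05 = 8.165e-06 m.

value=8.165e-06 m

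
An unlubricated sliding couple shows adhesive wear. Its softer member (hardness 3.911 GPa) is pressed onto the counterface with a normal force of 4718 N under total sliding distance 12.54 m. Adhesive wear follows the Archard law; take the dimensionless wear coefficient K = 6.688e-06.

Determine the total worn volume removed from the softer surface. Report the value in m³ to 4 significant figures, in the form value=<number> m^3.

value=1.012e-10 m^3

The intermediates appear rounded; the computation holds full precision. Rounded once at the end, at 4 significant digits.
Hardness H = 3.911 GPa = 3.911e+09 Pa.
In SI base units, W = 4718 N, H = 3.911e+09 Pa, K = 6.688e-06.
Archard relation: V = K·W·L/H = 6.688e-06 · 4718 · 12.54 / 3.911e+09 = 1.012e-10 m³.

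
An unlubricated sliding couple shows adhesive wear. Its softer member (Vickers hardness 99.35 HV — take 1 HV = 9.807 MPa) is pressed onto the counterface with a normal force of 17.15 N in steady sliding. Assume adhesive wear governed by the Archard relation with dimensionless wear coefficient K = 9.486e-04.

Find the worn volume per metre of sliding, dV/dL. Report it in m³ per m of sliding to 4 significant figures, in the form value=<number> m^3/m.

All arithmetic keeps full precision. The intermediates are shown rounded — one final rounding, at 4 significant figures.
Hardness H = 99.35 HV × 9.807 MPa/HV = 974.3 MPa = 9.743e+08 Pa.
In SI base units: W = 17.15 N, H = 9.743e+08 Pa, K = 9.486e-04.
The wear rate dV/dL = K·W/H (no L dependence): 9.486e-04 · 17.15 / 9.743e+08 = 1.670e-11 m³/m.

value=1.670e-11 m^3/m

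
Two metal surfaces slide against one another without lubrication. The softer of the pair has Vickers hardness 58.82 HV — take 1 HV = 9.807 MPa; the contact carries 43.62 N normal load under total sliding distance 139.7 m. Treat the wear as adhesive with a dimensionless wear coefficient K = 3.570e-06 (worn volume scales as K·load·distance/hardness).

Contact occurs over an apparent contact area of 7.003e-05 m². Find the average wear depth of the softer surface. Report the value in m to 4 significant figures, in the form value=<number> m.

value=5.385e-07 m

The algebra keeps full precision, and intermediates are printed rounded. Rounded once at the end to 4 significant figures.
Hardness H = 58.82 HV × 9.807 MPa/HV = 576.8 MPa = 5.768e+08 Pa.
As SI base values: W = 43.62 N, H = 5.768e+08 Pa, K = 3.570e-06.
The Archard volume V = K·W·L/H = 3.570e-06 · 43.62 · 139.7 / 5.768e+08 = 3.771e-11 m³.
Mean wear depth h = V/A = 3.771e-11 / 7.003e-05 = 5.385e-07 m.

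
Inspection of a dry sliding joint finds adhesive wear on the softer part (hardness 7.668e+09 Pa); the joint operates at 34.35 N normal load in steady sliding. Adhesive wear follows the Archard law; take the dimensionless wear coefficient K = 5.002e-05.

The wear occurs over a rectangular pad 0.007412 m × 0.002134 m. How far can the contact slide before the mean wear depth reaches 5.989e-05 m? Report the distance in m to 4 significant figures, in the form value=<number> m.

value=4228 m

Each operation maintains exact precision — the intermediates appear rounded — one final rounding, at four significant digits.
Convert: Contact area A = 0.007412 m × 0.002134 m = 1.582e-05 m².
Working in SI base units: W = 34.35 N, H = 7.668e+09 Pa, K = 5.002e-05.
Wearable volume V_lim = h_lim·A = 5.989e-05 · 1.582e-05 = 9.473e-10 m³.
Life L = V_lim·H/(K·W) = 9.473e-10 · 7.668e+09 / (5.002e-05 · 34.35) = 4228 m.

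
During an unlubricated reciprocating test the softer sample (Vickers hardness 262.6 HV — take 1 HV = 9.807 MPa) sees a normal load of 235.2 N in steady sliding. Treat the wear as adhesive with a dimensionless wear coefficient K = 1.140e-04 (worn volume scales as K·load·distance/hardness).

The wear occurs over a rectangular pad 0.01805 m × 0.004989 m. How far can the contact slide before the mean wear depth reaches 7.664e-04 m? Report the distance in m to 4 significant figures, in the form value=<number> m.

All working math runs at full float precision. The intermediates appear rounded. Rounded once at the end: four significant figures.
Hardness H = 262.6 HV × 9.807 MPa/HV = 2575 MPa = 2.575e+09 Pa.
Contact area A = 0.01805 m × 0.004989 m = 9.005e-05 m².
SI base units throughout: W = 235.2 N, H = 2.575e+09 Pa, K = 1.140e-04.
Wearable volume V_lim = h_lim·A = 7.664e-04 · 9.005e-05 = 6.902e-08 m³.
Thus life L = V_lim·H/(K·W) = 6.902e-08 · 2.575e+09 / (1.140e-04 · 235.2) = 6629 m.

value=6629 m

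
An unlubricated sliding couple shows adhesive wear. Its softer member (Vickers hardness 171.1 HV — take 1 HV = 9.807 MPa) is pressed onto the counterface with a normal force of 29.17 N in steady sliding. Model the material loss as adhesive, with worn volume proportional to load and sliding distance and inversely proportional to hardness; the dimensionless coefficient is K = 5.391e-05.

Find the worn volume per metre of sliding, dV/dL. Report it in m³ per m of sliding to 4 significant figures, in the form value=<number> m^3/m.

The computation keeps full precision, and quoted intermediates are rounded — rounded once at the end, at 4 significant figures.
Convert: Hardness H = 171.1 HV × 9.807 MPa/HV = 1678 MPa = 1.678e+09 Pa.
In SI base units: W = 29.17 N, H = 1.678e+09 Pa, K = 5.391e-05.
Volumetric rate dV/dL = K·W/H (independent of L): 5.391e-05 · 29.17 / 1.678e+09 = 9.372e-13 m³/m.

value=9.372e-13 m^3/m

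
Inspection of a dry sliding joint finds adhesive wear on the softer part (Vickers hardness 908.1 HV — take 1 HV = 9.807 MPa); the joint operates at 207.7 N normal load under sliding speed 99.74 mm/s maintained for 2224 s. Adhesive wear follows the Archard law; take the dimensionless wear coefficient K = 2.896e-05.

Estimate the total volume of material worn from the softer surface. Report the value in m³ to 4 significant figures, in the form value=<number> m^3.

value=1.498e-10 m^3

The algebra maintains exact precision — displayed values are rounded, and rounded once at the end to four significant figures.
Sliding speed v = 99.74 mm/s = 0.09974 m/s. Sliding distance L = v·t = 0.09974 m/s × 2224 s = 221.8 m.
Hardness H = 908.1 HV × 9.807 MPa/HV = 8906 MPa = 8.906e+09 Pa.
SI base units throughout: W = 207.7 N, H = 8.906e+09 Pa, K = 2.896e-05.
By Archard's law, V = K·W·L/H = 2.896e-05 · 207.7 · 221.8 / 8.906e+09 = 1.498e-10 m³.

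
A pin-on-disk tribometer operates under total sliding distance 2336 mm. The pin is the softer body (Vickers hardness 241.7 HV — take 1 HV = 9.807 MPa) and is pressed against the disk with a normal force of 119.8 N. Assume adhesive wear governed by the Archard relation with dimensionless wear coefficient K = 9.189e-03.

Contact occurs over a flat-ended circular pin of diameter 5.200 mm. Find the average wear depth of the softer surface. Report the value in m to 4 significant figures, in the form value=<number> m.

value=5.108e-05 m

Intermediate values appear rounded, and the computation maintains full float precision, and a single final rounding, at 4 significant digits.
Total distance L = 2336 mm = 2.336 m.
Hardness H = 241.7 HV × 9.807 MPa/HV = 2370 MPa = 2.370e+09 Pa.
Pin diameter d = 5.200 mm = 0.005200 m. Contact area A = π·d²/4 = π·(0.005200 m)²/4 = 2.124e-05 m².
In SI base units, W = 119.8 N, H = 2.370e+09 Pa, K = 9.189e-03.
The Archard volume V = K·W·L/H = 9.189e-03 · 119.8 · 2.336 / 2.370e+09 = 1.085e-09 m³.
Mean depth h = V/A = 1.085e-09 / 2.124e-05 = 5.108e-05 m.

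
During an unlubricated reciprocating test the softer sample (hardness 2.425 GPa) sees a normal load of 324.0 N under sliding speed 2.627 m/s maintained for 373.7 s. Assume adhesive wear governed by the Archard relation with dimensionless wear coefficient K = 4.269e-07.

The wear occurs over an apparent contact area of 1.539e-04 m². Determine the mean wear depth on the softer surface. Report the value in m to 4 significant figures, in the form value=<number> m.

Intermediate values appear rounded; the algebra keeps exact precision — a single final rounding: four significant figures.
Sliding distance L = v·t = 2.627 m/s × 373.7 s = 981.7 m.
Hardness H = 2.425 GPa = 2.425e+09 Pa.
Restated in SI base units: W = 324.0 N, H = 2.425e+09 Pa, K = 4.269e-07.
By Archard's law, V = K·W·L/H = 4.269e-07 · 324.0 · 981.7 / 2.425e+09 = 5.599e-11 m³.
Depth h = V/A = 5.599e-11 / 1.539e-04 = 3.638e-07 m.

value=3.638e-07 m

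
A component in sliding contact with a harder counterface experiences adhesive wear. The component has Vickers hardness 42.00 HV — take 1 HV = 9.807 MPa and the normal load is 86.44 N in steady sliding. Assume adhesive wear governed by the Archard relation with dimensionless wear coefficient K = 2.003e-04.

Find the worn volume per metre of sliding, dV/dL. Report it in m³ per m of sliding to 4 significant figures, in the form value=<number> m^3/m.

Intermediates are printed rounded; the computation holds full precision. Rounded once at the end, at four significant figures.
Hardness H = 42.00 HV × 9.807 MPa/HV = 411.9 MPa = 4.119e+08 Pa.
Restated in SI base units: W = 86.44 N, H = 4.119e+08 Pa, K = 2.003e-04.
Wear rate dV/dL = K·W/H: 2.003e-04 · 86.44 / 4.119e+08 = 4.203e-11 m³/m.

value=4.203e-11 m^3/m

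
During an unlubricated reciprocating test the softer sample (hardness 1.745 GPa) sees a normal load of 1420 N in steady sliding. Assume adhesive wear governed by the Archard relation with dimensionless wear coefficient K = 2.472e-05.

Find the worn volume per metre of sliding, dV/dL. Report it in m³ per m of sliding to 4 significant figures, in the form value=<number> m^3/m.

value=2.012e-11 m^3/m

Printed values are rounded; every step carries full float precision, and rounded once at the end to 4 significant digits.
Hardness H = 1.745 GPa = 1.745e+09 Pa.
SI base units throughout: W = 1420 N, H = 1.745e+09 Pa, K = 2.472e-05.
Rate of wear dV/dL = K·W/H (no L dependence): 2.472e-05 · 1420 / 1.745e+09 = 2.012e-11 m³/m.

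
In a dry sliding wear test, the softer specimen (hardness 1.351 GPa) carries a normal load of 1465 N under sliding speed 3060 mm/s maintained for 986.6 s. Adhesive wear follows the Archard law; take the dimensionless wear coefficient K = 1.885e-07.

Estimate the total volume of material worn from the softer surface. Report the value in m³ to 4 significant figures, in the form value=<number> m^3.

value=6.171e-10 m^3

Every step holds exact precision; the intermediates are printed rounded, and a lone final rounding: 4 significant figures.
Sliding speed v = 3060 mm/s = 3.060 m/s. Path length L = v·t = 3.060 m/s × 986.6 s = 3019 m.
Hardness H = 1.351 GPa = 1.351e+09 Pa.
Collected in SI base units: W = 1465 N, H = 1.351e+09 Pa, K = 1.885e-07.
The Archard volume V = K·W·L/H = 1.885e-07 · 1465 · 3019 / 1.351e+09 = 6.171e-10 m³.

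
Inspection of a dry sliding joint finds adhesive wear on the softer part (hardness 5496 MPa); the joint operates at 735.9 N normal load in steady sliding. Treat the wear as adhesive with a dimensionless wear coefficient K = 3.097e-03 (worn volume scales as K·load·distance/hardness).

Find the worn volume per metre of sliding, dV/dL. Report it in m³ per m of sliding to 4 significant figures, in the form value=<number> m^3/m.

All working math holds exact precision; intermediates are printed rounded. Rounded just once: four significant digits.
Convert: Hardness H = 5496 MPa = 5.496e+09 Pa.
In SI base units: W = 735.9 N, H = 5.496e+09 Pa, K = 3.097e-03.
The wear rate dV/dL = K·W/H (independent of L): 3.097e-03 · 735.9 / 5.496e+09 = 4.147e-10 m³/m.

value=4.147e-10 m^3/m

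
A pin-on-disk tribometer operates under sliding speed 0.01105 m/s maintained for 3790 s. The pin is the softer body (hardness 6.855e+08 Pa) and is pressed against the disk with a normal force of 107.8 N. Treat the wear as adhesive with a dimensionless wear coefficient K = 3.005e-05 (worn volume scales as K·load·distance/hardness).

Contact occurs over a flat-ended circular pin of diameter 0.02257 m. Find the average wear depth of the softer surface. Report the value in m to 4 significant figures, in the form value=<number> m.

value=4.947e-07 m

The algebra holds full precision, and intermediate values appear rounded — one last rounding: four significant digits.
Convert: The distance L = v·t = 0.01105 m/s × 3790 s = 41.88 m.
Convert: Contact area A = π·d²/4 = π·(0.02257 m)²/4 = 4.001e-04 m².
As SI base values: W = 107.8 N, H = 6.855e+08 Pa, K = 3.005e-05.
Volume removed: V = K·W·L/H = 3.005e-05 · 107.8 · 41.88 / 6.855e+08 = 1.979e-10 m³.
Average depth h = V/A = 1.979e-10 / 4.001e-04 = 4.947e-07 m.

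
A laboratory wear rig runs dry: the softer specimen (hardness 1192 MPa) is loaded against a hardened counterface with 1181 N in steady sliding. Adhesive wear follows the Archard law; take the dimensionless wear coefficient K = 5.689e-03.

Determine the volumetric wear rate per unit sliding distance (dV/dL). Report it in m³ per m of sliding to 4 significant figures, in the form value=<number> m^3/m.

value=5.637e-09 m^3/m

The intermediates are shown rounded, and the algebra runs at exact precision; rounded once at the end to 4 significant digits.
Convert: Hardness H = 1192 MPa = 1.192e+09 Pa.
As SI base values: W = 1181 N, H = 1.192e+09 Pa, K = 5.689e-03.
Wear rate dV/dL = K·W/H (no L dependence): 5.689e-03 · 1181 / 1.192e+09 = 5.637e-09 m³/m.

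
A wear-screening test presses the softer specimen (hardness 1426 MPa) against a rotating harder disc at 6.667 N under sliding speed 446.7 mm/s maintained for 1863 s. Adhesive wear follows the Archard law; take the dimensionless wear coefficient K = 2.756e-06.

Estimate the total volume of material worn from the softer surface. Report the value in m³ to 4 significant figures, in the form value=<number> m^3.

The intermediates are shown rounded — all arithmetic holds full float precision. Rounded once at the end to 4 significant figures.
Convert: Sliding speed v = 446.7 mm/s = 0.4467 m/s. Distance L = v·t = 0.4467 m/s × 1863 s = 832.2 m.
Convert: Hardness H = 1426 MPa = 1.426e+09 Pa.
In SI base units, W = 6.667 N, H = 1.426e+09 Pa, K = 2.756e-06.
By Archard's law, V = K·W·L/H = 2.756e-06 · 6.667 · 832.2 / 1.426e+09 = 1.072e-11 m³.

value=1.072e-11 m^3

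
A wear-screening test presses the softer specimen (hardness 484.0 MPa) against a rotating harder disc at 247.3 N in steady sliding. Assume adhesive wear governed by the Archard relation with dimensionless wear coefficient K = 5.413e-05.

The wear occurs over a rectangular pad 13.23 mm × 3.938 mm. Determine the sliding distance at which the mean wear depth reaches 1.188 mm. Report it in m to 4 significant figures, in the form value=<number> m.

The algebra maintains full precision — intermediates are displayed rounded; a lone final rounding to 4 significant figures.
Convert: Hardness H = 484.0 MPa = 4.840e+08 Pa.
Convert: Pad sides 13.23 mm × 3.938 mm = 0.01323 m × 0.003938 m. Contact area A = 0.01323 m × 0.003938 m = 5.210e-05 m².
Convert: Depth limit h_lim = 1.188 mm = 0.001188 m.
Collected in SI base units: W = 247.3 N, H = 4.840e+08 Pa, K = 5.413e-05.
Limit volume V_lim = h_lim·A = 0.001188 · 5.210e-05 = 6.189e-08 m³.
Life L = V_lim·H/(K·W) = 6.189e-08 · 4.840e+08 / (5.413e-05 · 247.3) = 2238 m.

value=2238 m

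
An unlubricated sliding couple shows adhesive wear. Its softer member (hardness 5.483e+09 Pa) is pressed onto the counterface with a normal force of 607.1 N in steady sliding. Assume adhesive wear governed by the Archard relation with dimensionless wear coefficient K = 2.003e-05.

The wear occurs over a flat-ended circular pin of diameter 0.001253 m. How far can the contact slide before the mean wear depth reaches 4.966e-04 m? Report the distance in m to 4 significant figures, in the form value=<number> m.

value=276.1 m

All working math keeps full precision, and printed values are rounded, and rounded just once to four significant digits.
Convert: Contact area A = π·d²/4 = π·(0.001253 m)²/4 = 1.233e-06 m².
Working in SI base units: W = 607.1 N, H = 5.483e+09 Pa, K = 2.003e-05.
Allowed volume V_lim = h_lim·A = 4.966e-04 · 1.233e-06 = 6.123e-10 m³.
Inverting, life L = V_lim·H/(K·W) = 6.123e-10 · 5.483e+09 / (2.003e-05 · 607.1) = 276.1 m.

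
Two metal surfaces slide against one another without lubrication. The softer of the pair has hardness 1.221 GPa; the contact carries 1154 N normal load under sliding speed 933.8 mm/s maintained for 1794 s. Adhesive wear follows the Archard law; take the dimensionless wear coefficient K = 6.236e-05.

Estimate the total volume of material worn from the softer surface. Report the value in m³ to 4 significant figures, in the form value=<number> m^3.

Every step holds exact precision, and intermediate values appear rounded; one last rounding, at four significant figures.
Sliding speed v = 933.8 mm/s = 0.9338 m/s. The distance L = v·t = 0.9338 m/s × 1794 s = 1675 m.
Hardness H = 1.221 GPa = 1.221e+09 Pa.
In SI base units, W = 1154 N, H = 1.221e+09 Pa, K = 6.236e-05.
Archard volume V = K·W·L/H = 6.236e-05 · 1154 · 1675 / 1.221e+09 = 9.874e-08 m³.

value=9.874e-08 m^3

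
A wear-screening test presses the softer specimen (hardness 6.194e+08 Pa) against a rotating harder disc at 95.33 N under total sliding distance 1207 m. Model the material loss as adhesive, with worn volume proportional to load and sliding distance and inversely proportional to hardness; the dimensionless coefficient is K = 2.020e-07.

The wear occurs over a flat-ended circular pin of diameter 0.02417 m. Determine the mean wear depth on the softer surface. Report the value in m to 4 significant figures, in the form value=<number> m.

value=8.179e-08 m

Intermediates are shown rounded; every step holds full precision — rounded once at the end to 4 significant digits.
Contact area A = π·d²/4 = π·(0.02417 m)²/4 = 4.588e-04 m².
SI base units throughout: W = 95.33 N, H = 6.194e+08 Pa, K = 2.020e-07.
The Archard volume V = K·W·L/H = 2.020e-07 · 95.33 · 1207 / 6.194e+08 = 3.752e-11 m³.
Depth of wear h = V/A = 3.752e-11 / 4.588e-04 = 8.179e-08 m.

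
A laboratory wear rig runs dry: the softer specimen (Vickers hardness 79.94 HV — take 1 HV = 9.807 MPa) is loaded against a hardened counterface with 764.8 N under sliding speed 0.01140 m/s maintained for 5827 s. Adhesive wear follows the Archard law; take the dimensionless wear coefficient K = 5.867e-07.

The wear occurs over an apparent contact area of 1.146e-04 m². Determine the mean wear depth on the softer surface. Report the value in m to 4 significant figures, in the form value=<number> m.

All arithmetic keeps full float precision, and intermediate values are printed rounded, and rounded once at the end: four significant digits.
Convert: Path length L = v·t = 0.01140 m/s × 5827 s = 66.43 m.
Convert: Hardness H = 79.94 HV × 9.807 MPa/HV = 784.0 MPa = 7.840e+08 Pa.
Restated in SI base units: W = 764.8 N, H = 7.840e+08 Pa, K = 5.867e-07.
Archard relation: V = K·W·L/H = 5.867e-07 · 764.8 · 66.43 / 7.840e+08 = 3.802e-11 m³.
Depth of wear h = V/A = 3.802e-11 / 1.146e-04 = 3.318e-07 m.

value=3.318e-07 m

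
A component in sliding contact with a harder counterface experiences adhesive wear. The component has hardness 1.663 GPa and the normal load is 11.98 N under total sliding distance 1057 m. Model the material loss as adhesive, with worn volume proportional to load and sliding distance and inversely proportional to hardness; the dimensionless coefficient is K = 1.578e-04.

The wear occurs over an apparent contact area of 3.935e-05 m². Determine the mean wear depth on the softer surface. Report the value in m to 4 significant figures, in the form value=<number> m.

All working math holds exact precision. Intermediates are shown rounded — a single final rounding, at four significant digits.
Hardness H = 1.663 GPa = 1.663e+09 Pa.
Collected in SI base units: W = 11.98 N, H = 1.663e+09 Pa, K = 1.578e-04.
Wear volume V = K·W·L/H = 1.578e-04 · 11.98 · 1057 / 1.663e+09 = 1.202e-09 m³.
Mean wear depth h = V/A = 1.202e-09 / 3.935e-05 = 3.054e-05 m.

value=3.054e-05 m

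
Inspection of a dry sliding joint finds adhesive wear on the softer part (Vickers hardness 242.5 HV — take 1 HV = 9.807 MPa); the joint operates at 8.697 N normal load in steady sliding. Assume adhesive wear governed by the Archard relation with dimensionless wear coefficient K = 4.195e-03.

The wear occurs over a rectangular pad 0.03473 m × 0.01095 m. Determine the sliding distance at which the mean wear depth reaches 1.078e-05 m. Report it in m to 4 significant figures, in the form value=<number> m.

Intermediates are printed rounded. All arithmetic holds exact precision. Rounded just once, at 4 significant figures.
Convert: Hardness H = 242.5 HV × 9.807 MPa/HV = 2378 MPa = 2.378e+09 Pa.
Convert: Contact area A = 0.03473 m × 0.01095 m = 3.803e-04 m².
As SI base values: W = 8.697 N, H = 2.378e+09 Pa, K = 4.195e-03.
Limit volume V_lim = h_lim·A = 1.078e-05 · 3.803e-04 = 4.100e-09 m³.
Sliding life L = V_lim·H/(K·W) = 4.100e-09 · 2.378e+09 / (4.195e-03 · 8.697) = 267.2 m.

value=267.2 m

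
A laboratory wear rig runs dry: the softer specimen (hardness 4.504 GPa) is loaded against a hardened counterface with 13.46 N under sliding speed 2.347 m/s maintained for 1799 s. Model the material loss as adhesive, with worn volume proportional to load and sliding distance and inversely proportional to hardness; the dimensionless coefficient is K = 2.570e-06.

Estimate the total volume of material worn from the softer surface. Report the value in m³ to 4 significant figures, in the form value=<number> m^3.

Displayed values are rounded, and all arithmetic maintains full float precision, and rounded once at the end: four significant figures.
Convert: The distance L = v·t = 2.347 m/s × 1799 s = 4222 m.
Convert: Hardness H = 4.504 GPa = 4.504e+09 Pa.
In SI base units, W = 13.46 N, H = 4.504e+09 Pa, K = 2.570e-06.
Apply Archard: V = K·W·L/H = 2.570e-06 · 13.46 · 4222 / 4.504e+09 = 3.243e-11 m³.

value=3.243e-11 m^3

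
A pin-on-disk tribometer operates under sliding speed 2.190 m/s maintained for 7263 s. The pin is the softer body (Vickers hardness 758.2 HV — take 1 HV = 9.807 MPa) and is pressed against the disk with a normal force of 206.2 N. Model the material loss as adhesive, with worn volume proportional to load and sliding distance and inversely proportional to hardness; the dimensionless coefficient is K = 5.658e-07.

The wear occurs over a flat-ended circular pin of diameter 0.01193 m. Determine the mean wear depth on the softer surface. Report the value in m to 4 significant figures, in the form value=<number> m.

value=2.233e-06 m

The intermediates are printed rounded; the computation runs at full float precision. Rounded once at the end, at four significant figures.
Distance L = v·t = 2.190 m/s × 7263 s = 1.591e+04 m.
Hardness H = 758.2 HV × 9.807 MPa/HV = 7436 MPa = 7.436e+09 Pa.
Contact area A = π·d²/4 = π·(0.01193 m)²/4 = 1.118e-04 m².
Restated in SI base units: W = 206.2 N, H = 7.436e+09 Pa, K = 5.658e-07.
Archard relation: V = K·W·L/H = 5.658e-07 · 206.2 · 1.591e+04 / 7.436e+09 = 2.496e-10 m³.
Wear depth h = V/A = 2.496e-10 / 1.118e-04 = 2.233e-06 m.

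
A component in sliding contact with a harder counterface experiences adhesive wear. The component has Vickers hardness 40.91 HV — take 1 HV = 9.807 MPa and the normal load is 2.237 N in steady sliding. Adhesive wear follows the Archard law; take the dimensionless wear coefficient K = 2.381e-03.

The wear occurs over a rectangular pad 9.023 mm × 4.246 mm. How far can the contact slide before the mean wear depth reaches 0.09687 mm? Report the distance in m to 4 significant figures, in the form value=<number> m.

Intermediates are displayed rounded. All working math keeps full float precision — rounded just once to 4 significant figures.
Hardness H = 40.91 HV × 9.807 MPa/HV = 401.2 MPa = 4.012e+08 Pa.
Pad sides 9.023 mm × 4.246 mm = 0.009023 m × 0.004246 m. Contact area A = 0.009023 m × 0.004246 m = 3.831e-05 m².
Depth limit h_lim = 0.09687 mm = 9.687e-05 m.
Expressed in SI base units: W = 2.237 N, H = 4.012e+08 Pa, K = 2.381e-03.
Volume at the limit: V_lim = h_lim·A = 9.687e-05 · 3.831e-05 = 3.711e-09 m³.
So the life L = V_lim·H/(K·W) = 3.711e-09 · 4.012e+08 / (2.381e-03 · 2.237) = 279.6 m.

value=279.6 m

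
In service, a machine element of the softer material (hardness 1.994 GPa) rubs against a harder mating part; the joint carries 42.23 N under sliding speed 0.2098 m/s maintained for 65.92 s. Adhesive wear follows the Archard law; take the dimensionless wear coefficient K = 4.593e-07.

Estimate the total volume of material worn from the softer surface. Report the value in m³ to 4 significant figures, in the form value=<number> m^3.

Displayed values are rounded — the algebra keeps exact precision. Rounded once at the end to 4 significant figures.
Sliding distance L = v·t = 0.2098 m/s × 65.92 s = 13.83 m.
Hardness H = 1.994 GPa = 1.994e+09 Pa.
SI base units throughout: W = 42.23 N, H = 1.994e+09 Pa, K = 4.593e-07.
The Archard volume V = K·W·L/H = 4.593e-07 · 42.23 · 13.83 / 1.994e+09 = 1.345e-13 m³.

value=1.345e-13 m^3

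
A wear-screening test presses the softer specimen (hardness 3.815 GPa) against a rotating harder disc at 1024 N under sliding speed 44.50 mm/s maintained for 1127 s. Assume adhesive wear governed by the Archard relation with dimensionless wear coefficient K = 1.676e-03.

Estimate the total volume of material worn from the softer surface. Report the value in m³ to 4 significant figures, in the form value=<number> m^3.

All working math holds full precision, and intermediate values are printed rounded; one final rounding to four significant digits.
Convert: Sliding speed v = 44.50 mm/s = 0.04450 m/s. The distance L = v·t = 0.04450 m/s × 1127 s = 50.15 m.
Convert: Hardness H = 3.815 GPa = 3.815e+09 Pa.
Collected in SI base units: W = 1024 N, H = 3.815e+09 Pa, K = 1.676e-03.
Volume removed: V = K·W·L/H = 1.676e-03 · 1024 · 50.15 / 3.815e+09 = 2.256e-08 m³.

value=2.256e-08 m^3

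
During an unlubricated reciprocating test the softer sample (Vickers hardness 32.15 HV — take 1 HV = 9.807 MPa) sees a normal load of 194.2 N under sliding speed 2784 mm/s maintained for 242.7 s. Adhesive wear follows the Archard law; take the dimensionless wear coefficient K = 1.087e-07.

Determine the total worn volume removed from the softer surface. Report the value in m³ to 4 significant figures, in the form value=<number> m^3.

The intermediates are printed rounded; all arithmetic keeps exact precision — one last rounding, at 4 significant digits.
Sliding speed v = 2784 mm/s = 2.784 m/s. Total distance L = v·t = 2.784 m/s × 242.7 s = 675.7 m.
Hardness H = 32.15 HV × 9.807 MPa/HV = 315.3 MPa = 3.153e+08 Pa.
As SI base values: W = 194.2 N, H = 3.153e+08 Pa, K = 1.087e-07.
Wear volume V = K·W·L/H = 1.087e-07 · 194.2 · 675.7 / 3.153e+08 = 4.524e-11 m³.

value=4.524e-11 m^3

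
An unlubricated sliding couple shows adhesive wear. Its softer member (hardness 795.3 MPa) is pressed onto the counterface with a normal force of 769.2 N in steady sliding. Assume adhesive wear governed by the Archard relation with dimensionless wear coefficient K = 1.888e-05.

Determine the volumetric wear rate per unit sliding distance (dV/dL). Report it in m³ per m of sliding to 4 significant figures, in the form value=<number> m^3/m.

The computation runs at full float precision; intermediate values are shown rounded; one last rounding: 4 significant digits.
Convert: Hardness H = 795.3 MPa = 7.953e+08 Pa.
In SI base units: W = 769.2 N, H = 7.953e+08 Pa, K = 1.888e-05.
The wear rate dV/dL = K·W/H — distance-free: 1.888e-05 · 769.2 / 7.953e+08 = 1.826e-11 m³/m.

value=1.826e-11 m^3/m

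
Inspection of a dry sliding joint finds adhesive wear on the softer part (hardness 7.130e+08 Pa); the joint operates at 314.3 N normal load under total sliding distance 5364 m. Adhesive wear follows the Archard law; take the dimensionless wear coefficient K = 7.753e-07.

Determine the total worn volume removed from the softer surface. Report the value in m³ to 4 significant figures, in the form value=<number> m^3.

value=1.833e-09 m^3

Intermediate values are printed rounded; the algebra keeps exact precision. Rounded once at the end, at 4 significant figures.
Expressed in SI base units: W = 314.3 N, H = 7.130e+08 Pa, K = 7.753e-07.
Volume removed: V = K·W·L/H = 7.753e-07 · 314.3 · 5364 / 7.130e+08 = 1.833e-09 m³.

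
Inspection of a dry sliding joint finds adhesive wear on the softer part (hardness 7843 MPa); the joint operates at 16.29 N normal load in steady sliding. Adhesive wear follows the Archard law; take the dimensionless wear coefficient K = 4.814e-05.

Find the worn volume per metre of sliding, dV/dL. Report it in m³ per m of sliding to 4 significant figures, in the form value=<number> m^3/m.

value=9.999e-14 m^3/m

Intermediate values are displayed rounded; every step runs at full float precision — rounded just once to 4 significant figures.
Hardness H = 7843 MPa = 7.843e+09 Pa.
In SI base units: W = 16.29 N, H = 7.843e+09 Pa, K = 4.814e-05.
The wear rate dV/dL = K·W/H (no L dependence): 4.814e-05 · 16.29 / 7.843e+09 = 9.999e-14 m³/m.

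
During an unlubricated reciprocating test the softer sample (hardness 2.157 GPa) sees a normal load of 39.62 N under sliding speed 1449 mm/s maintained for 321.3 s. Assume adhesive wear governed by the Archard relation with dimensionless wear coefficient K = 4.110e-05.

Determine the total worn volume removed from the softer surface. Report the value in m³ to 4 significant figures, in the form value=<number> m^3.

Intermediates appear rounded — all arithmetic carries exact precision — one final rounding to 4 significant digits.
Sliding speed v = 1449 mm/s = 1.449 m/s. Path length L = v·t = 1.449 m/s × 321.3 s = 465.6 m.
Hardness H = 2.157 GPa = 2.157e+09 Pa.
SI base units throughout: W = 39.62 N, H = 2.157e+09 Pa, K = 4.110e-05.
Volume removed: V = K·W·L/H = 4.110e-05 · 39.62 · 465.6 / 2.157e+09 = 3.515e-10 m³.

value=3.515e-10 m^3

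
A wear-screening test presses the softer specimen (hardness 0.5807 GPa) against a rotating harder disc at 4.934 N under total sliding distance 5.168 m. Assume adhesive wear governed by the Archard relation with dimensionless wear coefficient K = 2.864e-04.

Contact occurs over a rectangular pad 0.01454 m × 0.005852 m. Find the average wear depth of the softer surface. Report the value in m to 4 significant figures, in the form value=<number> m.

All working math carries full precision. Intermediate values are displayed rounded. Rounded just once to 4 significant figures.
Hardness H = 0.5807 GPa = 5.807e+08 Pa.
Contact area A = 0.01454 m × 0.005852 m = 8.509e-05 m².
Expressed in SI base units: W = 4.934 N, H = 5.807e+08 Pa, K = 2.864e-04.
Archard volume V = K·W·L/H = 2.864e-04 · 4.934 · 5.168 / 5.807e+08 = 1.258e-11 m³.
Depth of wear h = V/A = 1.258e-11 / 8.509e-05 = 1.478e-07 m.

value=1.478e-07 m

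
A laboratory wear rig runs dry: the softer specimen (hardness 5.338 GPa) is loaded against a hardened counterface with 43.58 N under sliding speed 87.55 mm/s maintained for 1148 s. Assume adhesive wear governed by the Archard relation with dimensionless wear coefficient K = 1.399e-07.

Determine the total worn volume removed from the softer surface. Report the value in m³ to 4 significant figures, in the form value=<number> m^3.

value=1.148e-13 m^3

The intermediates are printed rounded — the algebra runs at exact precision. Rounded just once, at 4 significant digits.
Sliding speed v = 87.55 mm/s = 0.08755 m/s. Sliding distance L = v·t = 0.08755 m/s × 1148 s = 100.5 m.
Hardness H = 5.338 GPa = 5.338e+09 Pa.
As SI base values: W = 43.58 N, H = 5.338e+09 Pa, K = 1.399e-07.
Wear volume V = K·W·L/H = 1.399e-07 · 43.58 · 100.5 / 5.338e+09 = 1.148e-13 m³.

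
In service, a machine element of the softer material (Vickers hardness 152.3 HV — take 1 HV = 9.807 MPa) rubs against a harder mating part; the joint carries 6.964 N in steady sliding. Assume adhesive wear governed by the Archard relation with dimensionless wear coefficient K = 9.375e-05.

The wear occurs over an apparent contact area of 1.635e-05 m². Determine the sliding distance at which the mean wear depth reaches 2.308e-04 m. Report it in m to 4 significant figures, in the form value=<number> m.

value=8633 m

The computation holds full float precision — shown intermediates are rounded — a lone final rounding to four significant digits.
Hardness H = 152.3 HV × 9.807 MPa/HV = 1494 MPa = 1.494e+09 Pa.
Working in SI base units: W = 6.964 N, H = 1.494e+09 Pa, K = 9.375e-05.
Limit volume V_lim = h_lim·A = 2.308e-04 · 1.635e-05 = 3.774e-09 m³.
So the life L = V_lim·H/(K·W) = 3.774e-09 · 1.494e+09 / (9.375e-05 · 6.964) = 8633 m.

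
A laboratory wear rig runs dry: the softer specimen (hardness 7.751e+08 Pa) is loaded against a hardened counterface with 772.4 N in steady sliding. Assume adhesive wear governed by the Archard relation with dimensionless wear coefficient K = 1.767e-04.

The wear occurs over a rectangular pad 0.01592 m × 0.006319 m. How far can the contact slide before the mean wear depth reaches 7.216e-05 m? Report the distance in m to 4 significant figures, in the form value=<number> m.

Intermediate values appear rounded; all working math keeps full precision, and one final rounding: 4 significant digits.
Contact area A = 0.01592 m × 0.006319 m = 1.006e-04 m².
In SI base units: W = 772.4 N, H = 7.751e+08 Pa, K = 1.767e-04.
Volume at the limit: V_lim = h_lim·A = 7.216e-05 · 1.006e-04 = 7.259e-09 m³.
Life L = V_lim·H/(K·W) = 7.259e-09 · 7.751e+08 / (1.767e-04 · 772.4) = 41.23 m.

value=41.23 m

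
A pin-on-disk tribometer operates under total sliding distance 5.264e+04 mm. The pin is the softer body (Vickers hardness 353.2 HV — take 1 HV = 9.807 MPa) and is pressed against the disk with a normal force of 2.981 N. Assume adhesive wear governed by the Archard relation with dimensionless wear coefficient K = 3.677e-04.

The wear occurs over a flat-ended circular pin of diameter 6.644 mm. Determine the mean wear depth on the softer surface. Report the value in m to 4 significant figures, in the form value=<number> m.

Intermediates are printed rounded; the computation keeps full float precision, and a single final rounding, at four significant figures.
Distance L = 5.264e+04 mm = 52.64 m.
Hardness H = 353.2 HV × 9.807 MPa/HV = 3464 MPa = 3.464e+09 Pa.
Pin diameter d = 6.644 mm = 0.006644 m. Contact area A = π·d²/4 = π·(0.006644 m)²/4 = 3.467e-05 m².
In SI base units, W = 2.981 N, H = 3.464e+09 Pa, K = 3.677e-04.
Archard relation: V = K·W·L/H = 3.677e-04 · 2.981 · 52.64 / 3.464e+09 = 1.666e-11 m³.
Depth of wear h = V/A = 1.666e-11 / 3.467e-05 = 4.805e-07 m.

value=4.805e-07 m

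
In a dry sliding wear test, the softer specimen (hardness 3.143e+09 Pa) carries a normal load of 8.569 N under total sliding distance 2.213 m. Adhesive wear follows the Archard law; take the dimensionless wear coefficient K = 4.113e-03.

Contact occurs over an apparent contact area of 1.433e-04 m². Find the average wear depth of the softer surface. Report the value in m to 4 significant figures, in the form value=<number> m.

value=1.732e-07 m

Every step carries full float precision — intermediate values are displayed rounded — a single final rounding to 4 significant figures.
SI base units throughout: W = 8.569 N, H = 3.143e+09 Pa, K = 4.113e-03.
Apply Archard: V = K·W·L/H = 4.113e-03 · 8.569 · 2.213 / 3.143e+09 = 2.482e-11 m³.
Wear depth h = V/A = 2.482e-11 / 1.433e-04 = 1.732e-07 m.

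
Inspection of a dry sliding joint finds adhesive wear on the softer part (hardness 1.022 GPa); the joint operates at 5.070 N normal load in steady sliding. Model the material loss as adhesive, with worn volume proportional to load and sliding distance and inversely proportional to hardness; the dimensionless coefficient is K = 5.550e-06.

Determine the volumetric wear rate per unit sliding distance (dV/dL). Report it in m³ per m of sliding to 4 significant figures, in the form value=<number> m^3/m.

The intermediates appear rounded. Every step holds exact precision, and rounded just once, at four significant digits.
Hardness H = 1.022 GPa = 1.022e+09 Pa.
Restated in SI base units: W = 5.070 N, H = 1.022e+09 Pa, K = 5.550e-06.
Volumetric rate dV/dL = K·W/H (no L dependence): 5.550e-06 · 5.070 / 1.022e+09 = 2.753e-14 m³/m.

value=2.753e-14 m^3/m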